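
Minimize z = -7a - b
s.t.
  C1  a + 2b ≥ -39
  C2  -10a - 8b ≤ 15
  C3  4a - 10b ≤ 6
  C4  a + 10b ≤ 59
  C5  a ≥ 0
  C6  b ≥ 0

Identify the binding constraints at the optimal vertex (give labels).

Vertices and z = -7a - b:
  (13, 23/5) → z = -478/5
  (3/2, 0) → z = -21/2
  (0, 59/10) → z = -59/10
  (0, 0) → z = 0

The minimum is at (13, 23/5). Substituting into each constraint, equality holds for C3 and C4; the remaining constraints have slack.

C3 and C4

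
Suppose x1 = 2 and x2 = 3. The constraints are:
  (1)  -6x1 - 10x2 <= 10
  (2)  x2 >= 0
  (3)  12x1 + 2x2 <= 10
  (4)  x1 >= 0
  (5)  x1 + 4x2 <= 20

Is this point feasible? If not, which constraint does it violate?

not feasible — violates (3)

Constraint (3): 12x1 + 2x2 = 30, which is not ≤ 10. All other constraints are satisfied.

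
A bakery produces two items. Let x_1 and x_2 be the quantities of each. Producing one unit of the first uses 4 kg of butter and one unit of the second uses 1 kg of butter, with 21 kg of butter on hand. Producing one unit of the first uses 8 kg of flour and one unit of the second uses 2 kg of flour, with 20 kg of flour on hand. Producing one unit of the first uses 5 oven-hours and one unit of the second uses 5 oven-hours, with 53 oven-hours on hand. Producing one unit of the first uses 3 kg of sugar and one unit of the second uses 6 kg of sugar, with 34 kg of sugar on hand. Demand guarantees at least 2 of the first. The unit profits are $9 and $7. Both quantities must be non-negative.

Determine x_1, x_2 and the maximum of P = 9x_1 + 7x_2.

x_1 = 2, x_2 = 2, maximum P = 32

Feasible corners and P = 9x_1 + 7x_2:
  (5/2, 0) → P = 45/2
  (2, 0) → P = 18
  (2, 2) → P = 32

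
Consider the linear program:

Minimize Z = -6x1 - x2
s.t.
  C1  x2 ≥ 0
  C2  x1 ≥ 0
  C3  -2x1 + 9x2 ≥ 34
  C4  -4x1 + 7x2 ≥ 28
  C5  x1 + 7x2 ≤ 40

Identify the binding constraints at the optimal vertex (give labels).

Corner points and Z = -6x1 - x2:
  (0, 4) → Z = -4
  (0, 40/7) → Z = -40/7
  (12/5, 188/35) → Z = -692/35

The minimum is at (12/5, 188/35). Substituting into each constraint, equality holds for C4 and C5; the remaining constraints have slack.

C4 and C5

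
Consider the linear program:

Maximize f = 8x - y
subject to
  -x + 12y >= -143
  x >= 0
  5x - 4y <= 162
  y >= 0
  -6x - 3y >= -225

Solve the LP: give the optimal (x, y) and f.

The optimum lies where 5x - 4y = 162 and -6x - 3y = -225.
Solving simultaneously gives x = 462/13, y = 51/13.

x = 462/13, y = 51/13, maximum f = 3645/13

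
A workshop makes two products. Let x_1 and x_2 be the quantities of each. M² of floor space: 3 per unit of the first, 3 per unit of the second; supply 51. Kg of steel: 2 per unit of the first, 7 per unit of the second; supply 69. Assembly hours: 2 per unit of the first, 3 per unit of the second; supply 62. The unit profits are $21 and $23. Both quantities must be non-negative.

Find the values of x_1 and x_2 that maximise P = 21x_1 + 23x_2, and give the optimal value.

x_1 = 10, x_2 = 7, maximum P = 371

Extreme points and P = 21x_1 + 23x_2:
  (0, 0) → P = 0
  (0, 69/7) → P = 1587/7
  (17, 0) → P = 357
  (10, 7) → P = 371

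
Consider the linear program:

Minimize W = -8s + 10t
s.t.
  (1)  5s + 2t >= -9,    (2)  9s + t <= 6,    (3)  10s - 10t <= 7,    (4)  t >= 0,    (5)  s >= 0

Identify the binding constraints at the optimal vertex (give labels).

(2) and (4)

Corner points and W = -8s + 10t:
  (2/3, 0) → W = -16/3
  (0, 6) → W = 60
  (0, 0) → W = 0

The minimum is at (2/3, 0). Substituting into each constraint, equality holds for (2) and (4); the remaining constraints have slack.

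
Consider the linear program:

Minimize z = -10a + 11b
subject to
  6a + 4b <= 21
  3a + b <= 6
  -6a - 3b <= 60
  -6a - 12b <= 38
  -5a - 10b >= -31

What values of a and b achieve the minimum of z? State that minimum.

Vertices and z = -10a + 11b:
  (11/3, -5) → z = -275/3
  (29/25, 63/25) → z = 403/25
  (-101/9, 22/9) → z = 1252/9
  (-77/5, 54/5) → z = 1364/5

At the optimal vertex, 3a + b = 6 and -6a - 12b = 38.
Solving simultaneously gives a = 11/3, b = -5.

a = 11/3, b = -5, minimum z = -275/3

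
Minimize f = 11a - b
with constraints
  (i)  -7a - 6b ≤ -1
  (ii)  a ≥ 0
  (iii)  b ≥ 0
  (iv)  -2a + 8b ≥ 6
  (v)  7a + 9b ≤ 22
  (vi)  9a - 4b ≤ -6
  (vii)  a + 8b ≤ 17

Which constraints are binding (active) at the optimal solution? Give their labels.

Corner points and f = 11a - b:
  (0, 3/2) → f = -3/2
  (0, 17/8) → f = -17/8
  (5/19, 159/76) → f = 61/76

The minimum is at (0, 17/8). Substituting into each constraint, equality holds for (ii) and (vii); the remaining constraints have slack.

(ii) and (vii)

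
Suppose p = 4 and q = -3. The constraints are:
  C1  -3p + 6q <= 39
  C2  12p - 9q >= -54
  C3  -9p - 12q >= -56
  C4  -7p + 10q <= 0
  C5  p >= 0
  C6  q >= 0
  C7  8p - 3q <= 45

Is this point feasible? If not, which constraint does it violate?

Constraint C6: q = -3, which is not ≥ 0. All other constraints are satisfied.

not feasible — violates C6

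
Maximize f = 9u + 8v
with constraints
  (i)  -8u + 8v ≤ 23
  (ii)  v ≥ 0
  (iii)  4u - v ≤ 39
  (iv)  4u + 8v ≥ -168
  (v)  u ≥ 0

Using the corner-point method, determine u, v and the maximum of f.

u = 335/24, v = 101/6, maximum f = 6247/24

Corner points and f = 9u + 8v:
  (335/24, 101/6) → f = 6247/24
  (0, 23/8) → f = 23
  (39/4, 0) → f = 351/4
  (0, 0) → f = 0

The binding constraints are -8u + 8v = 23 and 4u - v = 39.
Solving simultaneously gives u = 335/24, v = 101/6.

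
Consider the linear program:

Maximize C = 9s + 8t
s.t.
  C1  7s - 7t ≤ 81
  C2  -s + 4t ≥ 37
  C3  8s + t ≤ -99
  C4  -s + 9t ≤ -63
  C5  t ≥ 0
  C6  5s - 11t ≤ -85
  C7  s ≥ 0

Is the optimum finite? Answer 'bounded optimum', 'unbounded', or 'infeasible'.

infeasible

The boundaries 5s - 11t = -85 and s = 0 meet at (0, 85/11), but that point violates -s + 4t ≥ 37. Every candidate vertex is excluded by some other constraint, so the feasible region is empty.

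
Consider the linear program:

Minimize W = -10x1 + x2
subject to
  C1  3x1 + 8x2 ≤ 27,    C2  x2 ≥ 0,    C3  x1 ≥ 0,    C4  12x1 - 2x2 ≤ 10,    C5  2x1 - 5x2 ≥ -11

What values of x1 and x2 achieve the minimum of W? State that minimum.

x1 = 9/7, x2 = 19/7, minimum W = -71/7

Extreme points and W = -10x1 + x2:
  (0, 0) → W = 0
  (5/6, 0) → W = -25/3
  (0, 11/5) → W = 11/5
  (9/7, 19/7) → W = -71/7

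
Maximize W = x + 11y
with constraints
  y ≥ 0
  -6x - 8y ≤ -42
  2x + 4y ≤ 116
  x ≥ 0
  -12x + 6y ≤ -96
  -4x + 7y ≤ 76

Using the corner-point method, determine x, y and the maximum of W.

x = 18, y = 20, maximum W = 238

Vertices and W = x + 11y:
  (58, 0) → W = 58
  (8, 0) → W = 8
  (18, 20) → W = 238

The optimum lies where 2x + 4y = 116 and -12x + 6y = -96.
Solving simultaneously gives x = 18, y = 20.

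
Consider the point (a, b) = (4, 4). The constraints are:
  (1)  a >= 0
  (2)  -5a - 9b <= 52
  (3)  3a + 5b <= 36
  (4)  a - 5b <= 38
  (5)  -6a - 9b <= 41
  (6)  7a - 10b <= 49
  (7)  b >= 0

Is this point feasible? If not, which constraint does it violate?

feasible

(1): 4 ≥ 0 ✓
(2): -56 ≤ 52 ✓
(3): 32 ≤ 36 ✓
(4): -16 ≤ 38 ✓
(5): -60 ≤ 41 ✓
(6): -12 ≤ 49 ✓
(7): 4 ≥ 0 ✓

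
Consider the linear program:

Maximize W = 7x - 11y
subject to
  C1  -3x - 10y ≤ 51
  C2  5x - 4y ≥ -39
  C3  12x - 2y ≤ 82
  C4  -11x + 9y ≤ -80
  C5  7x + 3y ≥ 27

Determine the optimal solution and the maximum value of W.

x = 6, y = -5, maximum W = 97

Corner points and W = 7x - 11y:
  (289/43, -29/43) → W = 2342/43
  (6, -5) → W = 97
  (161/32, -263/96) → W = 3137/48

At the optimal vertex, 12x - 2y = 82 and 7x + 3y = 27.
Solving simultaneously gives x = 6, y = -5.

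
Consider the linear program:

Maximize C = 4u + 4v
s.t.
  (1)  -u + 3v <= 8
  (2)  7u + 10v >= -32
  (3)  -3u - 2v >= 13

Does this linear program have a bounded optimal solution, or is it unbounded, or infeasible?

bounded optimum

Vertices and C = 4u + 4v:
  (-176/31, 24/31) → C = -608/31
  (-5, 1) → C = -16
  (-33/8, -5/16) → C = -71/4
The feasible region has finitely many vertices and no improving ray; the maximum is -16 at (-5, 1).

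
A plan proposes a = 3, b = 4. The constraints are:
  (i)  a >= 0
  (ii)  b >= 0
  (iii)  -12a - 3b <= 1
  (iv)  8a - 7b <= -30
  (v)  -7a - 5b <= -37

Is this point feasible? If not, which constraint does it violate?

not feasible — violates (iv)

Constraint (iv): 8a - 7b = -4, which is not ≤ -30. All other constraints are satisfied.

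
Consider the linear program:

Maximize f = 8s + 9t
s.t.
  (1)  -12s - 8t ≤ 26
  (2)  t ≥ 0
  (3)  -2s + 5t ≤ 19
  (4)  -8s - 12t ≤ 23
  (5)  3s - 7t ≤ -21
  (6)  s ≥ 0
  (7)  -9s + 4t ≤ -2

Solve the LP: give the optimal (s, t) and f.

s = 28, t = 15, maximum f = 359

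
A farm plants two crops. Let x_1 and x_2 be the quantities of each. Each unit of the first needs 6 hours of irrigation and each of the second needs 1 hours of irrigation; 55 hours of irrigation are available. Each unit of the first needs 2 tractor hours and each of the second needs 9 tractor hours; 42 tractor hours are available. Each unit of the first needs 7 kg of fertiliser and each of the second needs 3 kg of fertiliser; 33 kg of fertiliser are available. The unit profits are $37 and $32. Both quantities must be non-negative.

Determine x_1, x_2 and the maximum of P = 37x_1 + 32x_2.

x_1 = 3, x_2 = 4, maximum P = 239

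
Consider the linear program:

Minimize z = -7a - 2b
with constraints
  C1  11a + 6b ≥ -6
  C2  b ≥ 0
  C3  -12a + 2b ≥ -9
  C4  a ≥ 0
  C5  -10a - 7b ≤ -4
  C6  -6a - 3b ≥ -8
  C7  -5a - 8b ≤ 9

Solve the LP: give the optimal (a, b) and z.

a = 43/48, b = 7/8, minimum z = -385/48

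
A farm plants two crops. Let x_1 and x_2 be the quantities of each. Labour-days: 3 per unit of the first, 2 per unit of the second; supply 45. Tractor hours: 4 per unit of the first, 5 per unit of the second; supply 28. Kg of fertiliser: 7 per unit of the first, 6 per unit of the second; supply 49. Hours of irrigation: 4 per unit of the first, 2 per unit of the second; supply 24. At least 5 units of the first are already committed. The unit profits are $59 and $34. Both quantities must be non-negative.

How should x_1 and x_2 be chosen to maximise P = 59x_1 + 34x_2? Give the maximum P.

x_1 = 16/3, x_2 = 4/3, maximum P = 360

Corner points and P = 59x_1 + 34x_2:
  (6, 0) → P = 354
  (5, 0) → P = 295
  (16/3, 4/3) → P = 360
  (5, 8/5) → P = 1747/5

At the optimal vertex, 4x_1 + 5x_2 = 28 and 4x_1 + 2x_2 = 24.
Solving simultaneously gives x_1 = 16/3, x_2 = 4/3.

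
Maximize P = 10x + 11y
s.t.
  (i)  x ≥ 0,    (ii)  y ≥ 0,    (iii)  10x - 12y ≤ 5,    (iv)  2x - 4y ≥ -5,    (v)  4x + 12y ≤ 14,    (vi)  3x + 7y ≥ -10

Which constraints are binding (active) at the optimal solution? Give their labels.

(iii) and (v)

Feasible corners and P = 10x + 11y:
  (0, 0) → P = 0
  (0, 7/6) → P = 77/6
  (1/2, 0) → P = 5
  (19/14, 5/7) → P = 150/7

The maximum is at (19/14, 5/7). Substituting into each constraint, equality holds for (iii) and (v); the remaining constraints have slack.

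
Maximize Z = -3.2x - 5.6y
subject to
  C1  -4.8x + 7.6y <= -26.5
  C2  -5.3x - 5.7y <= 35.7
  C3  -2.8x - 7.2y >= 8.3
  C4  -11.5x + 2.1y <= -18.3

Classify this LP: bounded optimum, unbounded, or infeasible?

From the feasible point (3193/1396, -2851/1396), moving in the direction (5.7, -5.3) keeps every constraint satisfied while Z increases without bound.

unbounded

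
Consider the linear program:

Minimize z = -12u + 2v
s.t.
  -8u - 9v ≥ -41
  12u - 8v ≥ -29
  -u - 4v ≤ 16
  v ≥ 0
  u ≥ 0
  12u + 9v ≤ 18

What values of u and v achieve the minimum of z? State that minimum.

Feasible corners and z = -12u + 2v:
  (0, 0) → z = 0
  (3/2, 0) → z = -18
  (0, 2) → z = 4

u = 3/2, v = 0, minimum z = -18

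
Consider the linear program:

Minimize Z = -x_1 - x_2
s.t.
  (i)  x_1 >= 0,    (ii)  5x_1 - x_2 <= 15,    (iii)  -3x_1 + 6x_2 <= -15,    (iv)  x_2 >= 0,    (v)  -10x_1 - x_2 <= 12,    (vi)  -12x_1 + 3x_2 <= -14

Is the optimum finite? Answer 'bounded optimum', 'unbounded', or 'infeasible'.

The boundaries x_1 = 0 and -10x_1 - x_2 = 12 meet at (0, -12), but that point violates x_2 ≥ 0. Every candidate vertex is excluded by some other constraint, so the feasible region is empty.

infeasible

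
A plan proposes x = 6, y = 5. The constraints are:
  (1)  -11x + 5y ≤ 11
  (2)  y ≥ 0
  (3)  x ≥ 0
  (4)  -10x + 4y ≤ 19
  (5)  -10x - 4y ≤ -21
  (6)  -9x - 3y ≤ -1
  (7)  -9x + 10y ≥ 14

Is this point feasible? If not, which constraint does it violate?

Constraint (7): -9x + 10y = -4, which is not ≥ 14. All other constraints are satisfied.

not feasible — violates (7)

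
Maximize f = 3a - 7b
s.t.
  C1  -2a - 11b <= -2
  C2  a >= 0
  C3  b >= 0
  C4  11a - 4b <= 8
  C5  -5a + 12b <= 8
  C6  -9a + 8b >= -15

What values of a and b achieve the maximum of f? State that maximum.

a = 32/43, b = 2/43, maximum f = 82/43

Feasible corners and f = 3a - 7b:
  (0, 2/11) → f = -14/11
  (32/43, 2/43) → f = 82/43
  (0, 2/3) → f = -14/3
  (8/7, 8/7) → f = -32/7

At the optimal vertex, -2a - 11b = -2 and 11a - 4b = 8.
Solving simultaneously gives a = 32/43, b = 2/43.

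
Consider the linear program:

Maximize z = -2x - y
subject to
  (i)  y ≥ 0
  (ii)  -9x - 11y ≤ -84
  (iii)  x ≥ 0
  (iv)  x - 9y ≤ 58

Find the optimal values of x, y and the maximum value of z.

The feasible region is unbounded (it extends along (0, 1), (9, 1)), but z strictly decreases along every unbounded feasible direction, so there is no improving ray and the maximum is attained at a vertex.

x = 0, y = 84/11, maximum z = -84/11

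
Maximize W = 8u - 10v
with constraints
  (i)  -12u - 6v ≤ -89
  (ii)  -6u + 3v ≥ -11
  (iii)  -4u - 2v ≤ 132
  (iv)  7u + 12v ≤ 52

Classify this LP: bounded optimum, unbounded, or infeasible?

The boundaries -12u - 6v = -89 and -6u + 3v = -11 meet at (37/8, 67/12), but that point violates 7u + 12v ≤ 52. Every candidate vertex is excluded by some other constraint, so the feasible region is empty.

infeasible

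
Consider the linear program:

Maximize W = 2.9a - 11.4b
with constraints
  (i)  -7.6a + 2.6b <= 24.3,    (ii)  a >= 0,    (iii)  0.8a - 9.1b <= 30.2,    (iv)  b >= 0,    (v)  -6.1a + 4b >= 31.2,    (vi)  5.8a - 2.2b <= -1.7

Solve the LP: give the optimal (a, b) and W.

Corner points and W = 2.9a - 11.4b:
  (0, 243/26) → W = -13851/130
  (0, 39/5) → W = -2223/25
  (3092/489, 17059/978) → W = -176539/978
The feasible region is unbounded (it extends along (11, 29), (13, 38)), but W strictly decreases along every unbounded feasible direction, so there is no improving ray and the maximum is attained at a vertex.

The binding constraints are a = 0 and -6.1a + 4b = 31.2.
Solving simultaneously gives a = 0, b = 39/5.

a = 0, b = 7.8, maximum W = -88.92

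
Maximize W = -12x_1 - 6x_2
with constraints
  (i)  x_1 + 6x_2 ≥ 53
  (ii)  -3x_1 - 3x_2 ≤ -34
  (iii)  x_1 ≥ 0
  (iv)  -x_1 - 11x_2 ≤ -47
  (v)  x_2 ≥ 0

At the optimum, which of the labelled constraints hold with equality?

(ii) and (iii)

Corner points and W = -12x_1 - 6x_2:
  (3, 25/3) → W = -86
  (53, 0) → W = -636
  (0, 34/3) → W = -68
The feasible region is unbounded (it extends along (0, 1), (1, 0)), but W strictly decreases along every unbounded feasible direction, so there is no improving ray and the maximum is attained at a vertex.

The maximum is at (0, 34/3). Substituting into each constraint, equality holds for (ii) and (iii); the remaining constraints have slack.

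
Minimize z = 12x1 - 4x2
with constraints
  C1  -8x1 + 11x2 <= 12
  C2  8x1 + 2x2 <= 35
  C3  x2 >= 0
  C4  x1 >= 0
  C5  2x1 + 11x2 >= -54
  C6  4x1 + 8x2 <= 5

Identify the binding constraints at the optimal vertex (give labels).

C4 and C6

Extreme points and z = 12x1 - 4x2:
  (0, 0) → z = 0
  (5/4, 0) → z = 15
  (0, 5/8) → z = -5/2

The minimum is at (0, 5/8). Substituting into each constraint, equality holds for C4 and C6; the remaining constraints have slack.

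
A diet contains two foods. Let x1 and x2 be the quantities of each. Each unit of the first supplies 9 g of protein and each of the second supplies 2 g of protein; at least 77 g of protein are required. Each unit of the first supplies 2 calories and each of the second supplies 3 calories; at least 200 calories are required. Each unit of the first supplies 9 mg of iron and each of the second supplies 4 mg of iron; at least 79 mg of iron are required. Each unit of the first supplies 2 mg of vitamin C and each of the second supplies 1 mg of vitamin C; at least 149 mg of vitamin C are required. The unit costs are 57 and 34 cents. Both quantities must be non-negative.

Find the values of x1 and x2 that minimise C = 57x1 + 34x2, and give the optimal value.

Feasible corners and C = 57x1 + 34x2:
  (0, 149) → C = 5066
  (100, 0) → C = 5700
  (247/4, 51/2) → C = 17547/4
The feasible region is unbounded (it extends along (0, 1), (1, 0)), but C strictly increases along every unbounded feasible direction, so there is no improving ray and the minimum is attained at a vertex.

The binding constraints are 2x1 + 3x2 = 200 and 2x1 + x2 = 149.
Solving simultaneously gives x1 = 247/4, x2 = 51/2.

x1 = 247/4, x2 = 51/2, minimum C = 17547/4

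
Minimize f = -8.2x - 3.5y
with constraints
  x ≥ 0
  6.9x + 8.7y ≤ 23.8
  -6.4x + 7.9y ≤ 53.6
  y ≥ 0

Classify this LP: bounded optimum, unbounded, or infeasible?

Feasible corners and f = -8.2x - 3.5y:
  (0, 238/87) → f = -833/87
  (0, 0) → f = 0
  (238/69, 0) → f = -9758/345
The feasible region has finitely many vertices and no improving ray; the minimum is -9758/345 at (238/69, 0).

bounded optimum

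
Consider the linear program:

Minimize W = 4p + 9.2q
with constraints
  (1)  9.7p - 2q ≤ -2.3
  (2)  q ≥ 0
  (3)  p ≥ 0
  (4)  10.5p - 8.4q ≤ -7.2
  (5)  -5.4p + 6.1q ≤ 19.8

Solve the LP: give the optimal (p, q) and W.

p = 0, q = 1.15, minimum W = 10.58

Vertices and W = 4p + 9.2q:
  (0, 23/20) → W = 529/50
  (2557/4837, 17964/4837) → W = 877484/24185
  (0, 198/61) → W = 9108/305

At the optimal vertex, 9.7p - 2q = -2.3 and p = 0.
Solving simultaneously gives p = 0, q = 23/20.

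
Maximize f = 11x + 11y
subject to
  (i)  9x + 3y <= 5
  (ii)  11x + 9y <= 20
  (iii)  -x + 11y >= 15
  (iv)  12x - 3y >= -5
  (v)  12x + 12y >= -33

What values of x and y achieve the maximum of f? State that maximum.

Corner points and f = 11x + 11y:
  (5/51, 70/51) → f = 275/17
  (0, 5/3) → f = 55/3
  (-10/129, 175/129) → f = 605/43

The binding constraints are 9x + 3y = 5 and 12x - 3y = -5.
Solving simultaneously gives x = 0, y = 5/3.

x = 0, y = 5/3, maximum f = 55/3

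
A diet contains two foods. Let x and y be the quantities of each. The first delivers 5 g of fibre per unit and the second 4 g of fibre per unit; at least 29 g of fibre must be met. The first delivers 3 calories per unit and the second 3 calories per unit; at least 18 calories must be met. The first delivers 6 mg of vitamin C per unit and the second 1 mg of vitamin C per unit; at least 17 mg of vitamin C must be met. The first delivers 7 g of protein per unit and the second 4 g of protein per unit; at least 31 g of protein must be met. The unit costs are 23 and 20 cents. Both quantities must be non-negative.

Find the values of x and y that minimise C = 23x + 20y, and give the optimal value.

x = 5, y = 1, minimum C = 135

The feasible region is unbounded (it extends along (0, 1), (1, 0)), but C strictly increases along every unbounded feasible direction, so there is no improving ray and the minimum is attained at a vertex.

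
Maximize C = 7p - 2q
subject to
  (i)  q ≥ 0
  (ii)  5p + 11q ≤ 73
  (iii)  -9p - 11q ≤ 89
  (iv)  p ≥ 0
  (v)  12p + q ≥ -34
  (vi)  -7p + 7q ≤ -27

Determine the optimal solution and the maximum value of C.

Extreme points and C = 7p - 2q:
  (73/5, 0) → C = 511/5
  (27/7, 0) → C = 27
  (101/14, 47/14) → C = 613/14

At the optimal vertex, q = 0 and 5p + 11q = 73.
Solving simultaneously gives p = 73/5, q = 0.

p = 73/5, q = 0, maximum C = 511/5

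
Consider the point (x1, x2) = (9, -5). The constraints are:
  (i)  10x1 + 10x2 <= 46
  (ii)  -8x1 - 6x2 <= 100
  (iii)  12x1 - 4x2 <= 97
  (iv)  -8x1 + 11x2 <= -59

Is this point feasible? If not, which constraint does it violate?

not feasible — violates (iii)

Constraint (iii): 12x1 - 4x2 = 128, which is not ≤ 97. All other constraints are satisfied.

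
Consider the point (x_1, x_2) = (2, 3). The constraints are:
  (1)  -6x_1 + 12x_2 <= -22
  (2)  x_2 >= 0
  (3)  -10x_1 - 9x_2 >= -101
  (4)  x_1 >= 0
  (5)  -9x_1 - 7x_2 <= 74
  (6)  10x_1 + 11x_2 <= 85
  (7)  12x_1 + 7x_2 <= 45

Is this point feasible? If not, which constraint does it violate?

not feasible — violates (1)

Constraint (1): -6x_1 + 12x_2 = 24, which is not ≤ -22. All other constraints are satisfied.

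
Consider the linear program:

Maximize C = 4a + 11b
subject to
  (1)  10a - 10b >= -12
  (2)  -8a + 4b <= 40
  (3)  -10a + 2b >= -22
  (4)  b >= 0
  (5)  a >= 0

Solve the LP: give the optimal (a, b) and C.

Feasible corners and C = 4a + 11b:
  (61/20, 17/4) → C = 1179/20
  (0, 6/5) → C = 66/5
  (11/5, 0) → C = 44/5
  (0, 0) → C = 0

At the optimal vertex, 10a - 10b = -12 and -10a + 2b = -22.
Solving simultaneously gives a = 61/20, b = 17/4.

a = 61/20, b = 17/4, maximum C = 1179/20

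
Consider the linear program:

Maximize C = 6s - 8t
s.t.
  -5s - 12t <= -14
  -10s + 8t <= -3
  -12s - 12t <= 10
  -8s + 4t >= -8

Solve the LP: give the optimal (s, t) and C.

Extreme points and C = 6s - 8t:
  (37/40, 25/32) → C = -7/10
  (38/29, 18/29) → C = 84/29
  (13/6, 7/3) → C = -17/3

The optimum lies where -5s - 12t = -14 and -8s + 4t = -8.
Solving simultaneously gives s = 38/29, t = 18/29.

s = 38/29, t = 18/29, maximum C = 84/29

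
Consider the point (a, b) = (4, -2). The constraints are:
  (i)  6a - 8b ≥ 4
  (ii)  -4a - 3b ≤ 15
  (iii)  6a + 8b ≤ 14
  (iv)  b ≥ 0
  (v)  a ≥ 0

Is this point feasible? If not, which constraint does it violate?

Constraint (iv): b = -2, which is not ≥ 0. All other constraints are satisfied.

not feasible — violates (iv)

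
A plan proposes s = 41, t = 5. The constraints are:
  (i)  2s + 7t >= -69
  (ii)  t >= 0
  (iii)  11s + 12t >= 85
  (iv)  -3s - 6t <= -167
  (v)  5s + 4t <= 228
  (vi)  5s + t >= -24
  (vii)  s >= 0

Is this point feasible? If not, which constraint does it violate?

not feasible — violates (iv)

Constraint (iv): -3s - 6t = -153, which is not ≤ -167. All other constraints are satisfied.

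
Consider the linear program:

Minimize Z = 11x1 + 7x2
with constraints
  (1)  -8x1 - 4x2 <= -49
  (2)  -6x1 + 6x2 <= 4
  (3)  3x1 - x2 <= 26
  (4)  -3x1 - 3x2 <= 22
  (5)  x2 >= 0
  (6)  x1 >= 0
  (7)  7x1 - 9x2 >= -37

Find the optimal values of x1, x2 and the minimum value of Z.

Extreme points and Z = 11x1 + 7x2:
  (139/36, 163/36) → Z = 445/6
  (49/8, 0) → Z = 539/8
  (40/3, 14) → Z = 734/3
  (26/3, 0) → Z = 286/3

x1 = 49/8, x2 = 0, minimum Z = 539/8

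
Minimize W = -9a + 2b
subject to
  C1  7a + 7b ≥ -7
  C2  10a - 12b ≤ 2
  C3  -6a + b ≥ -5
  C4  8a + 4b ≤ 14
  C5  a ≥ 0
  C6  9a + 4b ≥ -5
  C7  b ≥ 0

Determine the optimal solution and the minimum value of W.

Extreme points and W = -9a + 2b:
  (29/31, 19/31) → W = -223/31
  (1/5, 0) → W = -9/5
  (17/16, 11/8) → W = -109/16
  (0, 7/2) → W = 7
  (0, 0) → W = 0

a = 29/31, b = 19/31, minimum W = -223/31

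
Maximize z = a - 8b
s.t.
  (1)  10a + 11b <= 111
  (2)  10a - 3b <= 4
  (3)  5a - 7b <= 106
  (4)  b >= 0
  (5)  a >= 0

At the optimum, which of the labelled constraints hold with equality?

Feasible corners and z = a - 8b:
  (377/140, 107/14) → z = -1169/20
  (0, 111/11) → z = -888/11
  (2/5, 0) → z = 2/5
  (0, 0) → z = 0

The maximum is at (2/5, 0). Substituting into each constraint, equality holds for (2) and (4); the remaining constraints have slack.

(2) and (4)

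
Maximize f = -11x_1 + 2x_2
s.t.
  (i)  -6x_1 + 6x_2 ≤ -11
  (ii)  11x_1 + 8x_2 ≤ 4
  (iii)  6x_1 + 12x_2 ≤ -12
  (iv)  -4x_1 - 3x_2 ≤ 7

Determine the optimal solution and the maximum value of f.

x_1 = -3/14, x_2 = -43/21, maximum f = -73/42

Corner points and f = -11x_1 + 2x_2:
  (5/9, -23/18) → f = -26/3
  (-3/14, -43/21) → f = -73/42
  (12/7, -13/7) → f = -158/7
  (68, -93) → f = -934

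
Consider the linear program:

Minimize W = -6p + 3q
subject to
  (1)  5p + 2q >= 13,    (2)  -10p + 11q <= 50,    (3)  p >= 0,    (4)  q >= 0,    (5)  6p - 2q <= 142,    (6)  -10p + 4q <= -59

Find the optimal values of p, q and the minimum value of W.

Feasible corners and W = -6p + 3q:
  (831/23, 860/23) → W = -2406/23
  (849/70, 109/7) → W = -912/35
  (71/3, 0) → W = -142
  (59/10, 0) → W = -177/5

At the optimal vertex, q = 0 and 6p - 2q = 142.
Solving simultaneously gives p = 71/3, q = 0.

p = 71/3, q = 0, minimum W = -142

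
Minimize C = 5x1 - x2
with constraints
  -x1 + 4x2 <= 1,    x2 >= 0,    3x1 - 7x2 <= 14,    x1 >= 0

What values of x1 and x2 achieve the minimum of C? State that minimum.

Extreme points and C = 5x1 - x2:
  (63/5, 17/5) → C = 298/5
  (0, 1/4) → C = -1/4
  (14/3, 0) → C = 70/3
  (0, 0) → C = 0

x1 = 0, x2 = 1/4, minimum C = -1/4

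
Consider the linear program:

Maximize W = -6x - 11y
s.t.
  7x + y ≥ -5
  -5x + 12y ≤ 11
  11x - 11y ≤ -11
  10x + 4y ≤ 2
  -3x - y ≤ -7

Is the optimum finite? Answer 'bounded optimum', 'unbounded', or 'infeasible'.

The boundaries 7x + y = -5 and -5x + 12y = 11 meet at (-71/89, 52/89), but that point violates -3x - y ≤ -7. Every candidate vertex is excluded by some other constraint, so the feasible region is empty.

infeasible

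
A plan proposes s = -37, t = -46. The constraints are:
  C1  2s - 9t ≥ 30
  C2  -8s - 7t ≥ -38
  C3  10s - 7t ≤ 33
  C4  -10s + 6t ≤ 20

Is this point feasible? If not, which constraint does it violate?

Constraint C4: -10s + 6t = 94, which is not ≤ 20. All other constraints are satisfied.

not feasible — violates C4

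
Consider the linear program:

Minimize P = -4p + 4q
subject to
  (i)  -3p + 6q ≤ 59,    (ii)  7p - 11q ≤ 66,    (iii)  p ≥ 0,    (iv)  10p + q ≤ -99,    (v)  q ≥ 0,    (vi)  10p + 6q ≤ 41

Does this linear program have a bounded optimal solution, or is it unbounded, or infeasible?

The boundaries -3p + 6q = 59 and 10p + q = -99 meet at (-653/63, 293/63), but that point violates p ≥ 0. Every candidate vertex is excluded by some other constraint, so the feasible region is empty.

infeasible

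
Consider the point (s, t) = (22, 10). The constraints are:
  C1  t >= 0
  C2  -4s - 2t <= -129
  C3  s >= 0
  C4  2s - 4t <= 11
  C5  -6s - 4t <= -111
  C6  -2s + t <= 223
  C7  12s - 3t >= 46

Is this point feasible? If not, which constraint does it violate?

not feasible — violates C2

Constraint C2: -4s - 2t = -108, which is not ≤ -129. All other constraints are satisfied.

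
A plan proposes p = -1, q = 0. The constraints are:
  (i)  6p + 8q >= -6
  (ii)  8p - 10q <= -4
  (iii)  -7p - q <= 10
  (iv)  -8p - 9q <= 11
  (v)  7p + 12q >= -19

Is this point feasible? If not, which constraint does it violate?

(i): -6 ≥ -6 ✓
(ii): -8 ≤ -4 ✓
(iii): 7 ≤ 10 ✓
(iv): 8 ≤ 11 ✓
(v): -7 ≥ -19 ✓

feasible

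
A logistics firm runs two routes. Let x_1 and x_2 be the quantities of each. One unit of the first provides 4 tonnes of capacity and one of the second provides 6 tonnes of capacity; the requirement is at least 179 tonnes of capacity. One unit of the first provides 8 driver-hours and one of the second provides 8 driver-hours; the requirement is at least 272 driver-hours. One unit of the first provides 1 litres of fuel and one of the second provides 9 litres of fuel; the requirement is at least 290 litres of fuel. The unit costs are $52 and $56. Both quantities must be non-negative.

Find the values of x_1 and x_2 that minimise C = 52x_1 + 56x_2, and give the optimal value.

x_1 = 2, x_2 = 32, minimum C = 1896

Corner points and C = 52x_1 + 56x_2:
  (0, 34) → C = 1904
  (290, 0) → C = 15080
  (2, 32) → C = 1896
The feasible region is unbounded (it extends along (0, 1), (1, 0)), but C strictly increases along every unbounded feasible direction, so there is no improving ray and the minimum is attained at a vertex.

The optimum lies where 8x_1 + 8x_2 = 272 and x_1 + 9x_2 = 290.
Solving simultaneously gives x_1 = 2, x_2 = 32.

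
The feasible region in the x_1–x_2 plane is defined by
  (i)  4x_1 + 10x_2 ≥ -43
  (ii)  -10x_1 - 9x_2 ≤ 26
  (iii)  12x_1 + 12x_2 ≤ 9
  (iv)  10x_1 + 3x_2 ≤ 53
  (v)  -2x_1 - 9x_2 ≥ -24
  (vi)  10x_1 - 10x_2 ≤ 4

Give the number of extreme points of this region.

4

Pairwise boundary intersections that survive every other constraint:
  (-25/4, 73/18)
  (-112/95, -30/19)
  (-69/28, 45/14)
  (23/40, 7/40)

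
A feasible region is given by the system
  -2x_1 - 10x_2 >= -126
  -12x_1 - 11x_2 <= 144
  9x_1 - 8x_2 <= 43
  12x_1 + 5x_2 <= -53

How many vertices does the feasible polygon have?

Pairwise boundary intersections that survive every other constraint:
  (-1413/49, 900/49)
  (-116/11, 809/55)
  (-679/195, -604/65)
  (-209/141, -331/47)

4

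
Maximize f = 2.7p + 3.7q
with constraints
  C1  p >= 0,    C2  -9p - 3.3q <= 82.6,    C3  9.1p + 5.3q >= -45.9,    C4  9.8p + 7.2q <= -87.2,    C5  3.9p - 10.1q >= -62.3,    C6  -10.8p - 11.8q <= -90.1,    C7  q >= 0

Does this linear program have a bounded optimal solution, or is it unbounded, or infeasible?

The boundaries 3.9p - 10.1q = -62.3 and -10.8p - 11.8q = -90.1 meet at (5829/5170, 34141/5170), but that point violates 9.8p + 7.2q ≤ -87.2. Every candidate vertex is excluded by some other constraint, so the feasible region is empty.

infeasible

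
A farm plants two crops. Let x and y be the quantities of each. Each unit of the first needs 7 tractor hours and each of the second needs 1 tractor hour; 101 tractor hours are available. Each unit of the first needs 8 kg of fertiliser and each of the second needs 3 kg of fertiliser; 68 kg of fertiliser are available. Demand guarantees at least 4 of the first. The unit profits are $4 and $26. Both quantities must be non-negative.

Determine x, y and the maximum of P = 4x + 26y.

x = 4, y = 12, maximum P = 328

Feasible corners and P = 4x + 26y:
  (17/2, 0) → P = 34
  (4, 0) → P = 16
  (4, 12) → P = 328

The optimum lies where 8x + 3y = 68 and x = 4.
Solving simultaneously gives x = 4, y = 12.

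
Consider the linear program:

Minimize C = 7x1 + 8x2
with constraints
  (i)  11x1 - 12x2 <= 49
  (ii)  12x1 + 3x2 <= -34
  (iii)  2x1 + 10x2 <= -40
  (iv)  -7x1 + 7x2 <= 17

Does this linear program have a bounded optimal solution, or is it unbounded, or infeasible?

Vertices and C = 7x1 + 8x2:
  (-87/59, -962/177) → C = -9523/177
  (-547/7, -530/7) → C = -8069/7
  (-110/57, -206/57) → C = -806/19
  (-75/14, -41/14) → C = -853/14
The feasible region has finitely many vertices and no improving ray; the minimum is -8069/7 at (-547/7, -530/7).

bounded optimum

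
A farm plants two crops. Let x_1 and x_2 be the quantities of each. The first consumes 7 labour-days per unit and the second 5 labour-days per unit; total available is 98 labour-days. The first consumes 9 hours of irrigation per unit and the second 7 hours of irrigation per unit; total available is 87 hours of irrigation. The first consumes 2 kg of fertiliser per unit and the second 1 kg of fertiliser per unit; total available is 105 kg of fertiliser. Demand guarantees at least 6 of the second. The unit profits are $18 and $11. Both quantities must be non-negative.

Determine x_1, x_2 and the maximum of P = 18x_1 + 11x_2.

x_1 = 5, x_2 = 6, maximum P = 156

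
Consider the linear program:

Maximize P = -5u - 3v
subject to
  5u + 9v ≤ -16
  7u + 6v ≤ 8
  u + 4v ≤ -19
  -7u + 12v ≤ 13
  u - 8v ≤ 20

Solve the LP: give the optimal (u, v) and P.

Vertices and P = -5u - 3v:
  (-7, -3) → P = 44
  (-6, -13/4) → P = 159/4
  (-86/11, -153/44) → P = 2179/44

u = -86/11, v = -153/44, maximum P = 2179/44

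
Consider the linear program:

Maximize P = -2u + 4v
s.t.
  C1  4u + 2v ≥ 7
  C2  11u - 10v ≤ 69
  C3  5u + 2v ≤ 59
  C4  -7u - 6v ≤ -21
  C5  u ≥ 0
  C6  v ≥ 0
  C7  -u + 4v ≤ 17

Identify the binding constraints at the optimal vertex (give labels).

Corner points and P = -2u + 4v:
  (0, 7/2) → P = 14
  (91/9, 38/9) → P = -10/3
  (69/11, 0) → P = -138/11
  (101/11, 72/11) → P = 86/11
  (3, 0) → P = -6
  (0, 17/4) → P = 17

The maximum is at (0, 17/4). Substituting into each constraint, equality holds for C5 and C7; the remaining constraints have slack.

C5 and C7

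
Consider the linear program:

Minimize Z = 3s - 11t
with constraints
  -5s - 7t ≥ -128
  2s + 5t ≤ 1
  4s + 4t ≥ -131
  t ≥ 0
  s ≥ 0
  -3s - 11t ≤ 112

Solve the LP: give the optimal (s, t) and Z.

Vertices and Z = 3s - 11t:
  (1/2, 0) → Z = 3/2
  (0, 1/5) → Z = -11/5
  (0, 0) → Z = 0

At the optimal vertex, 2s + 5t = 1 and s = 0.
Solving simultaneously gives s = 0, t = 1/5.

s = 0, t = 1/5, minimum Z = -11/5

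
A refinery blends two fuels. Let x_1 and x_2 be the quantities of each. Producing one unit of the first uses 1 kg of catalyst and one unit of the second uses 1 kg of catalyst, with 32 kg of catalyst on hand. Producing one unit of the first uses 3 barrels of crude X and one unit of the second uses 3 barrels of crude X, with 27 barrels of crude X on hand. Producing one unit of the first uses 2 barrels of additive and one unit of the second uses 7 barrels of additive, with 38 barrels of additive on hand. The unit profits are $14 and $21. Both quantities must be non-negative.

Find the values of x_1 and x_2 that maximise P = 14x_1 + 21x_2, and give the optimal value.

x_1 = 5, x_2 = 4, maximum P = 154

Extreme points and P = 14x_1 + 21x_2:
  (0, 0) → P = 0
  (0, 38/7) → P = 114
  (9, 0) → P = 126
  (5, 4) → P = 154

At the optimal vertex, 3x_1 + 3x_2 = 27 and 2x_1 + 7x_2 = 38.
Solving simultaneously gives x_1 = 5, x_2 = 4.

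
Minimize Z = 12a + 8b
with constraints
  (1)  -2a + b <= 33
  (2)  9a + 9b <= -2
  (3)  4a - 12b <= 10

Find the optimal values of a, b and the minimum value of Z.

Feasible corners and Z = 12a + 8b:
  (-299/27, 293/27) → Z = -1244/27
  (-203/10, -38/5) → Z = -1522/5
  (11/24, -49/72) → Z = 1/18

a = -203/10, b = -38/5, minimum Z = -1522/5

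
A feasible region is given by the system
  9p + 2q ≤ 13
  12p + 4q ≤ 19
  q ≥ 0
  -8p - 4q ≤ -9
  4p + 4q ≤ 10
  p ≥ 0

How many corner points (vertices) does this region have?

Of the 15 pairwise boundary intersections, those satisfying every inequality are:
  (7/6, 5/4)
  (13/9, 0)
  (9/8, 11/8)
  (9/8, 0)
  (0, 9/4)
  (0, 5/2)

6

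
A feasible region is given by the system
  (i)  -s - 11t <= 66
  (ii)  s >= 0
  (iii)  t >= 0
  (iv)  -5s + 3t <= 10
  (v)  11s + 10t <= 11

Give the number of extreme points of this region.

Pairwise boundary intersections that survive every other constraint:
  (0, 0)
  (0, 11/10)
  (1, 0)

3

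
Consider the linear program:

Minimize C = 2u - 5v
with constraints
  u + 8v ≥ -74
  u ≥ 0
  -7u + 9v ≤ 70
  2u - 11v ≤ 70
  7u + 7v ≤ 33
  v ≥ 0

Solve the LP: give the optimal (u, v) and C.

Corner points and C = 2u - 5v:
  (0, 33/7) → C = -165/7
  (0, 0) → C = 0
  (33/7, 0) → C = 66/7

u = 0, v = 33/7, minimum C = -165/7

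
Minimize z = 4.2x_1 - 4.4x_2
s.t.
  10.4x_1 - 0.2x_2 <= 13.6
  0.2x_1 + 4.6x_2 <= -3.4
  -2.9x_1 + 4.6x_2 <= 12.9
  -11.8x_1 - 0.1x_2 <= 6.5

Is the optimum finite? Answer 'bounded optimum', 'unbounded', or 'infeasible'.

bounded optimum

Extreme points and z = 4.2x_1 - 4.4x_2:
  (221/171, -136/171) → z = 7633/855
  (3/170, -5702/85) → z = 250951/850
  (-1478/2713, -1941/2713) → z = 11664/13565
The feasible region has finitely many vertices and no improving ray; the minimum is 11664/13565 at (-1478/2713, -1941/2713).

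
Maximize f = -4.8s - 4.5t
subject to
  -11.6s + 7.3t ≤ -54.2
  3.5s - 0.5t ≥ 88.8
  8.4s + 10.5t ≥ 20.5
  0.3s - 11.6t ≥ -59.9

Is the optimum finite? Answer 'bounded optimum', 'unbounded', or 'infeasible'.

bounded optimum

Extreme points and f = -4.8s - 4.5t:
  (18853/819, -9631/585) → f = -99397/2730
  (106003/4045, 23629/4045) → f = -6151449/40450
The feasible region has finitely many vertices and no improving ray; the maximum is -99397/2730 at (18853/819, -9631/585).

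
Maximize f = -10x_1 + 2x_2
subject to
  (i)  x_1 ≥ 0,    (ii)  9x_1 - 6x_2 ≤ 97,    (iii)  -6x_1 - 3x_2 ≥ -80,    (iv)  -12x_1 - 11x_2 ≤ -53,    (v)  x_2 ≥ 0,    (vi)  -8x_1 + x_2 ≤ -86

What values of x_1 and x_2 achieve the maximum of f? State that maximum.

Vertices and f = -10x_1 + 2x_2:
  (257/21, 46/21) → f = -118
  (97/9, 0) → f = -970/9
  (169/15, 62/15) → f = -522/5
  (43/4, 0) → f = -215/2

x_1 = 169/15, x_2 = 62/15, maximum f = -522/5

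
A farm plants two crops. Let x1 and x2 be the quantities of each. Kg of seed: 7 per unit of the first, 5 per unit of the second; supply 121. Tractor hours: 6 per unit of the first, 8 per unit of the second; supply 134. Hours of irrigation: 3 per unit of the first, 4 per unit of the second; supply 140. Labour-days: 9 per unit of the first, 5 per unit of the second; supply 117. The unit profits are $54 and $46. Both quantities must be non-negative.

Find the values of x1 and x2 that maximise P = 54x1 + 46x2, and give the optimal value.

Vertices and P = 54x1 + 46x2:
  (0, 0) → P = 0
  (0, 67/4) → P = 1541/2
  (13, 0) → P = 702
  (19/3, 12) → P = 894

The optimum lies where 6x1 + 8x2 = 134 and 9x1 + 5x2 = 117.
Solving simultaneously gives x1 = 19/3, x2 = 12.

x1 = 19/3, x2 = 12, maximum P = 894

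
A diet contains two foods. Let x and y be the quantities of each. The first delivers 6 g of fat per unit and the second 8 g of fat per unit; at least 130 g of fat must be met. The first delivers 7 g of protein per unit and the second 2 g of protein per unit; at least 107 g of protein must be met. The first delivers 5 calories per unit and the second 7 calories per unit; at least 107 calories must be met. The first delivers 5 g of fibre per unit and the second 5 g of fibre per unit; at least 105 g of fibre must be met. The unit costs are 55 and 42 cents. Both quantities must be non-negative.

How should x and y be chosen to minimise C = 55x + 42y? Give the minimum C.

x = 13, y = 8, minimum C = 1051

Vertices and C = 55x + 42y:
  (0, 107/2) → C = 2247
  (65/3, 0) → C = 3575/3
  (19, 2) → C = 1129
  (13, 8) → C = 1051
The feasible region is unbounded (it extends along (0, 1), (1, 0)), but C strictly increases along every unbounded feasible direction, so there is no improving ray and the minimum is attained at a vertex.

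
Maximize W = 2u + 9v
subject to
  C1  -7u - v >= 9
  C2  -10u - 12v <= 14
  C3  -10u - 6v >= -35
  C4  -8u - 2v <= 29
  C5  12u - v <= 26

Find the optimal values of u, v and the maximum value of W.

Extreme points and W = 2u + 9v:
  (-47/37, -4/37) → W = -130/37
  (-89/32, 335/32) → W = 2837/32
  (-80/19, 89/38) → W = 481/38
  (-61/7, 285/14) → W = 2321/14

The optimum lies where -10u - 6v = -35 and -8u - 2v = 29.
Solving simultaneously gives u = -61/7, v = 285/14.

u = -61/7, v = 285/14, maximum W = 2321/14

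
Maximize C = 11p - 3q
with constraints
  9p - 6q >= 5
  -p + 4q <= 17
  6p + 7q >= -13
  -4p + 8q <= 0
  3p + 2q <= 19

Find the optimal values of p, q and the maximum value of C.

p = 53/3, q = -17, maximum C = 736/3

Extreme points and C = 11p - 3q:
  (-43/99, -49/33) → C = -32/99
  (5/6, 5/12) → C = 95/12
  (53/3, -17) → C = 736/3
  (19/4, 19/8) → C = 361/8

At the optimal vertex, 6p + 7q = -13 and 3p + 2q = 19.
Solving simultaneously gives p = 53/3, q = -17.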